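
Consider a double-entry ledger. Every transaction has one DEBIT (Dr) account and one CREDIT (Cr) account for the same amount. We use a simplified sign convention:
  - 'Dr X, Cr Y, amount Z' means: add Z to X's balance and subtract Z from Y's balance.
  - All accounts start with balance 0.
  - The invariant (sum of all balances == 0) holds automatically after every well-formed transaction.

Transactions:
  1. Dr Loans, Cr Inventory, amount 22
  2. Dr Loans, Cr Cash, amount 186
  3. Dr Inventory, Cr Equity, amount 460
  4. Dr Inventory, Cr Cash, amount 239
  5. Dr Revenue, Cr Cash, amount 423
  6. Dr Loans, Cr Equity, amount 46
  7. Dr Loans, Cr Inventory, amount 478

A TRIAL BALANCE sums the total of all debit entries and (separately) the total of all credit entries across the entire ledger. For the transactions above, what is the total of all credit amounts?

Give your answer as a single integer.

Txn 1: credit+=22
Txn 2: credit+=186
Txn 3: credit+=460
Txn 4: credit+=239
Txn 5: credit+=423
Txn 6: credit+=46
Txn 7: credit+=478
Total credits = 1854

Answer: 1854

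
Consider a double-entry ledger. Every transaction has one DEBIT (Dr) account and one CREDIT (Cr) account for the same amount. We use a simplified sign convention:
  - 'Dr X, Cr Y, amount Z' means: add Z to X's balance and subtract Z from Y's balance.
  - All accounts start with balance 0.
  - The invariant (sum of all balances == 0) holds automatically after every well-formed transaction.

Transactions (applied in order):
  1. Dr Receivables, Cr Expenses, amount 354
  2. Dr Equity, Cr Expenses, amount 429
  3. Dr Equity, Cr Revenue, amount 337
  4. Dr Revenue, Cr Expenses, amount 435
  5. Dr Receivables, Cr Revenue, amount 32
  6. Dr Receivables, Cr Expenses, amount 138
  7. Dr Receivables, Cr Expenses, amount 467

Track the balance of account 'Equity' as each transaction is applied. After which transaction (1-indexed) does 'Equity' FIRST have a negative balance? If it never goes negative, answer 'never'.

After txn 1: Equity=0
After txn 2: Equity=429
After txn 3: Equity=766
After txn 4: Equity=766
After txn 5: Equity=766
After txn 6: Equity=766
After txn 7: Equity=766

Answer: never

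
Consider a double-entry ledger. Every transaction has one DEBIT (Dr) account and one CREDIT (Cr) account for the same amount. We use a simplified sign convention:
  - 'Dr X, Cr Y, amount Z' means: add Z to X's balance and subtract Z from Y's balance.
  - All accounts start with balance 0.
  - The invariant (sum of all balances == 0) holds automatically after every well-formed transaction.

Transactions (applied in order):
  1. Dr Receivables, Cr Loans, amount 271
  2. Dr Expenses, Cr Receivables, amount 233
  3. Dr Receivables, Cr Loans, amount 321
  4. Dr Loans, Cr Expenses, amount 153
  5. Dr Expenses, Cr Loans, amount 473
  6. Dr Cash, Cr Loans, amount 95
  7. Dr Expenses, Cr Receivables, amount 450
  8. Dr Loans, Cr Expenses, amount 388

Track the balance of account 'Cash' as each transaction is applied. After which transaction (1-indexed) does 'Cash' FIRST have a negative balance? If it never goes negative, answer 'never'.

Answer: never

Derivation:
After txn 1: Cash=0
After txn 2: Cash=0
After txn 3: Cash=0
After txn 4: Cash=0
After txn 5: Cash=0
After txn 6: Cash=95
After txn 7: Cash=95
After txn 8: Cash=95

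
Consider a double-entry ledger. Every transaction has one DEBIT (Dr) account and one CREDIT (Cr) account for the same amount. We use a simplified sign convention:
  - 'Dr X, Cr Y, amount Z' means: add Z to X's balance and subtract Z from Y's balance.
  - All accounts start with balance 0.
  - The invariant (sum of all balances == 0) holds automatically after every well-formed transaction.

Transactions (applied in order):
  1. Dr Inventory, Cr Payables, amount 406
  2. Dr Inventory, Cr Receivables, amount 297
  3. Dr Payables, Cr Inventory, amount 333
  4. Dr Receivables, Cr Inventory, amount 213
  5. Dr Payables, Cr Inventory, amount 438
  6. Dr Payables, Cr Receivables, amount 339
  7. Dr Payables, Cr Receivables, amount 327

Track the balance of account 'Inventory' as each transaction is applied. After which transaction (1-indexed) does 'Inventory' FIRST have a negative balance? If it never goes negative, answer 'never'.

After txn 1: Inventory=406
After txn 2: Inventory=703
After txn 3: Inventory=370
After txn 4: Inventory=157
After txn 5: Inventory=-281

Answer: 5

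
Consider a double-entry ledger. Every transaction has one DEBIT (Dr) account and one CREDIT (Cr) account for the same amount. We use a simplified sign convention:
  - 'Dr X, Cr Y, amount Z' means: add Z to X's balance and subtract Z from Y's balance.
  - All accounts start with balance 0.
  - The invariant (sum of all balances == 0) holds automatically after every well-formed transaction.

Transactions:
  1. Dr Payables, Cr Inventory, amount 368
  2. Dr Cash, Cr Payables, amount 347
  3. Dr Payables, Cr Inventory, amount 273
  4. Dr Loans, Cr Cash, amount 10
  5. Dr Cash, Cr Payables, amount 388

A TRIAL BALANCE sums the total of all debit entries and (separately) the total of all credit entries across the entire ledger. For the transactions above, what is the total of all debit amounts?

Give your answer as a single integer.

Txn 1: debit+=368
Txn 2: debit+=347
Txn 3: debit+=273
Txn 4: debit+=10
Txn 5: debit+=388
Total debits = 1386

Answer: 1386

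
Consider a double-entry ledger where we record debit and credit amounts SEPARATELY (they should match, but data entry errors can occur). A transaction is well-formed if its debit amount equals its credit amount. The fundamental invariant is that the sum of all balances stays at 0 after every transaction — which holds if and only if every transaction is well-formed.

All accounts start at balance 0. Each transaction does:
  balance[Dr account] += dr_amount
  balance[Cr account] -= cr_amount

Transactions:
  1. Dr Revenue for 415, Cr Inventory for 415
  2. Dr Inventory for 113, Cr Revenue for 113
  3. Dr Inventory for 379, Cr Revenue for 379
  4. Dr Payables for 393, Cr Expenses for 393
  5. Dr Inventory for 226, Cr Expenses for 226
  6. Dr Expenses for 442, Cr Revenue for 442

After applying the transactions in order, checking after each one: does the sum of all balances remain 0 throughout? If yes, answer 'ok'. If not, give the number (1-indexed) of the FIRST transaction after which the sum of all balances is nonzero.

After txn 1: dr=415 cr=415 sum_balances=0
After txn 2: dr=113 cr=113 sum_balances=0
After txn 3: dr=379 cr=379 sum_balances=0
After txn 4: dr=393 cr=393 sum_balances=0
After txn 5: dr=226 cr=226 sum_balances=0
After txn 6: dr=442 cr=442 sum_balances=0

Answer: ok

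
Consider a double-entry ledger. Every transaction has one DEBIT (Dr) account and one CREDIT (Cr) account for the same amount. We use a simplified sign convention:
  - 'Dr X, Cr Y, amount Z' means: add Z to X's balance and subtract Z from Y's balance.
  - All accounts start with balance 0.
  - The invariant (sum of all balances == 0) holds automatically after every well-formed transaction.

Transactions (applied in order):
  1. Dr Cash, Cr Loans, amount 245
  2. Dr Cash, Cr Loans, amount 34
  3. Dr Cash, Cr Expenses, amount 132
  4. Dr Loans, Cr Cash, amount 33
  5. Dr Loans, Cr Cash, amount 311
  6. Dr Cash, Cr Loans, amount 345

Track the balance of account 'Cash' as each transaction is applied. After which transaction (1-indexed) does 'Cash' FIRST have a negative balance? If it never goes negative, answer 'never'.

Answer: never

Derivation:
After txn 1: Cash=245
After txn 2: Cash=279
After txn 3: Cash=411
After txn 4: Cash=378
After txn 5: Cash=67
After txn 6: Cash=412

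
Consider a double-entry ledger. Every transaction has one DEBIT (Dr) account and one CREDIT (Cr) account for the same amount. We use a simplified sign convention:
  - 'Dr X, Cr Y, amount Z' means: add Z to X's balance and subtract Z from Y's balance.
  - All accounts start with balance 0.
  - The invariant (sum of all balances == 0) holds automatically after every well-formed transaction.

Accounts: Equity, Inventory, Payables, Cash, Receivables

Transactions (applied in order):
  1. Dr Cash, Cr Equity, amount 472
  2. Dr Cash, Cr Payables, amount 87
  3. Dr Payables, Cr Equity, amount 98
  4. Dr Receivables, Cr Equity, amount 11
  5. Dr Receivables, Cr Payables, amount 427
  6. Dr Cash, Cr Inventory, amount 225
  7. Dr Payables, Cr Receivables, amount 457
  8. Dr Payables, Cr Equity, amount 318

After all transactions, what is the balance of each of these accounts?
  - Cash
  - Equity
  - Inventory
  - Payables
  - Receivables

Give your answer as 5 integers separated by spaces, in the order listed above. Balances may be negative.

Answer: 784 -899 -225 359 -19

Derivation:
After txn 1 (Dr Cash, Cr Equity, amount 472): Cash=472 Equity=-472
After txn 2 (Dr Cash, Cr Payables, amount 87): Cash=559 Equity=-472 Payables=-87
After txn 3 (Dr Payables, Cr Equity, amount 98): Cash=559 Equity=-570 Payables=11
After txn 4 (Dr Receivables, Cr Equity, amount 11): Cash=559 Equity=-581 Payables=11 Receivables=11
After txn 5 (Dr Receivables, Cr Payables, amount 427): Cash=559 Equity=-581 Payables=-416 Receivables=438
After txn 6 (Dr Cash, Cr Inventory, amount 225): Cash=784 Equity=-581 Inventory=-225 Payables=-416 Receivables=438
After txn 7 (Dr Payables, Cr Receivables, amount 457): Cash=784 Equity=-581 Inventory=-225 Payables=41 Receivables=-19
After txn 8 (Dr Payables, Cr Equity, amount 318): Cash=784 Equity=-899 Inventory=-225 Payables=359 Receivables=-19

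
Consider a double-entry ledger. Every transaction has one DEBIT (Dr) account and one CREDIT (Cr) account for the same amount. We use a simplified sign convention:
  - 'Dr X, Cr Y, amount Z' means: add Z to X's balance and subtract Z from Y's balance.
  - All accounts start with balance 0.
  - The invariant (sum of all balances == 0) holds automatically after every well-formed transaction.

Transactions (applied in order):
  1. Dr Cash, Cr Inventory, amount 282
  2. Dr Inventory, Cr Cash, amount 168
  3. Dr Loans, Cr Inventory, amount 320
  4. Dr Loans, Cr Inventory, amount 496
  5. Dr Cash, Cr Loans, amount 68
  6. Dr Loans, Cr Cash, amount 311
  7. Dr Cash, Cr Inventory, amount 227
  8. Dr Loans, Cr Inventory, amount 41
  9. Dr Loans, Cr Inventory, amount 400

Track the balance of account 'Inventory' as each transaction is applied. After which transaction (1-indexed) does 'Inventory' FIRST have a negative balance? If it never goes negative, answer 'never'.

After txn 1: Inventory=-282

Answer: 1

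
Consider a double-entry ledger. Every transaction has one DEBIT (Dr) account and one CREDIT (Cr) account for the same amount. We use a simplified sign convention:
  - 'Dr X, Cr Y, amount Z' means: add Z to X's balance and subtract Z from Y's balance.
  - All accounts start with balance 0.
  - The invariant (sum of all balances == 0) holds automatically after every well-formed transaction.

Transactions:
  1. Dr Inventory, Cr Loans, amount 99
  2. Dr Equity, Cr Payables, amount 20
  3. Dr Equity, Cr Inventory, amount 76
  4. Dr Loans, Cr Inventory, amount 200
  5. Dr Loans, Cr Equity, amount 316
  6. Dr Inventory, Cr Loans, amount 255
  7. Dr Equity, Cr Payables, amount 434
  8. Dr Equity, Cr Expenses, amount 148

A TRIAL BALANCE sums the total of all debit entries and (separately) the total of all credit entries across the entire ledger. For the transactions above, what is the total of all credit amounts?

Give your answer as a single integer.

Txn 1: credit+=99
Txn 2: credit+=20
Txn 3: credit+=76
Txn 4: credit+=200
Txn 5: credit+=316
Txn 6: credit+=255
Txn 7: credit+=434
Txn 8: credit+=148
Total credits = 1548

Answer: 1548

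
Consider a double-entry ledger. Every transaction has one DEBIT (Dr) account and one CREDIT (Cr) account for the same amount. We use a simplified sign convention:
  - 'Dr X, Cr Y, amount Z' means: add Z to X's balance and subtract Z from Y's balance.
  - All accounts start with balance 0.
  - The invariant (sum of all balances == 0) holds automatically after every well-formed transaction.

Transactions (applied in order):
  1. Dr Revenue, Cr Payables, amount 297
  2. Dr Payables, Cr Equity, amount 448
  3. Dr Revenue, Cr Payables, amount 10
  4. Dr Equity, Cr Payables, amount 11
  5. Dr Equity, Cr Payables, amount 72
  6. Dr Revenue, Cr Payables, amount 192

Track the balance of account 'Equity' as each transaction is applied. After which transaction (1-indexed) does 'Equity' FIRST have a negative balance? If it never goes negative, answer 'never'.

After txn 1: Equity=0
After txn 2: Equity=-448

Answer: 2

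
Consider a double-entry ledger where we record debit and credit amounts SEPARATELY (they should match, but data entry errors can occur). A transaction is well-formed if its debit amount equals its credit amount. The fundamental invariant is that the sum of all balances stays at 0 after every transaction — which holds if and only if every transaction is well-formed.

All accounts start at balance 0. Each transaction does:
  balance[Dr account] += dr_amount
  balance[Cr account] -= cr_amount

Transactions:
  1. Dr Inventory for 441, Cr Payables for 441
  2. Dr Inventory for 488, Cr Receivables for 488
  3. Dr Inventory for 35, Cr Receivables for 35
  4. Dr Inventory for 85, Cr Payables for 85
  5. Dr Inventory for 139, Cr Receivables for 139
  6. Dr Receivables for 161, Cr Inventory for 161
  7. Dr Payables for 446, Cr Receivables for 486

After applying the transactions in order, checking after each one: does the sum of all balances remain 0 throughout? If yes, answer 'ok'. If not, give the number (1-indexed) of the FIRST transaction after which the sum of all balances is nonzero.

Answer: 7

Derivation:
After txn 1: dr=441 cr=441 sum_balances=0
After txn 2: dr=488 cr=488 sum_balances=0
After txn 3: dr=35 cr=35 sum_balances=0
After txn 4: dr=85 cr=85 sum_balances=0
After txn 5: dr=139 cr=139 sum_balances=0
After txn 6: dr=161 cr=161 sum_balances=0
After txn 7: dr=446 cr=486 sum_balances=-40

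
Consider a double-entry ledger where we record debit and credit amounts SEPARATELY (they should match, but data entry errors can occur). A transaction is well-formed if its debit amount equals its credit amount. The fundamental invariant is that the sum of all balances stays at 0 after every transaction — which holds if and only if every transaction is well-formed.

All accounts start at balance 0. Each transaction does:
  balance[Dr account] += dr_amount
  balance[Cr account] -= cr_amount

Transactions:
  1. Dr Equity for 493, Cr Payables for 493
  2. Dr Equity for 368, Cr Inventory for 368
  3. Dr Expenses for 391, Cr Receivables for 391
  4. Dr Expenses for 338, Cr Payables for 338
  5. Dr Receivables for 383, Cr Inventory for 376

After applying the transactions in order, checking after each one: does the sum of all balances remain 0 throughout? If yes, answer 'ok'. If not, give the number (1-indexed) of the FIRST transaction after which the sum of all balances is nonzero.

After txn 1: dr=493 cr=493 sum_balances=0
After txn 2: dr=368 cr=368 sum_balances=0
After txn 3: dr=391 cr=391 sum_balances=0
After txn 4: dr=338 cr=338 sum_balances=0
After txn 5: dr=383 cr=376 sum_balances=7

Answer: 5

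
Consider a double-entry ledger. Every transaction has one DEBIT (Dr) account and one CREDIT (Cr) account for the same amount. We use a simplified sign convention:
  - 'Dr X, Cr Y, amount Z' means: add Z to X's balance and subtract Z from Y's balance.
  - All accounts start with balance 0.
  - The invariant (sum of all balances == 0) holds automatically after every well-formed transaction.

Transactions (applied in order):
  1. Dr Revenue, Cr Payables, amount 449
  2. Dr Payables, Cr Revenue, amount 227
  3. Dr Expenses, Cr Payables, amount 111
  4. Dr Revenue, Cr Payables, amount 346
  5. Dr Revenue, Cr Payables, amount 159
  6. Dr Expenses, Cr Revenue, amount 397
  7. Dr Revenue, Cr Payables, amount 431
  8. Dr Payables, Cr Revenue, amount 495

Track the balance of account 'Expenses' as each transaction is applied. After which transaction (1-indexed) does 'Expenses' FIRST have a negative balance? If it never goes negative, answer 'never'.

Answer: never

Derivation:
After txn 1: Expenses=0
After txn 2: Expenses=0
After txn 3: Expenses=111
After txn 4: Expenses=111
After txn 5: Expenses=111
After txn 6: Expenses=508
After txn 7: Expenses=508
After txn 8: Expenses=508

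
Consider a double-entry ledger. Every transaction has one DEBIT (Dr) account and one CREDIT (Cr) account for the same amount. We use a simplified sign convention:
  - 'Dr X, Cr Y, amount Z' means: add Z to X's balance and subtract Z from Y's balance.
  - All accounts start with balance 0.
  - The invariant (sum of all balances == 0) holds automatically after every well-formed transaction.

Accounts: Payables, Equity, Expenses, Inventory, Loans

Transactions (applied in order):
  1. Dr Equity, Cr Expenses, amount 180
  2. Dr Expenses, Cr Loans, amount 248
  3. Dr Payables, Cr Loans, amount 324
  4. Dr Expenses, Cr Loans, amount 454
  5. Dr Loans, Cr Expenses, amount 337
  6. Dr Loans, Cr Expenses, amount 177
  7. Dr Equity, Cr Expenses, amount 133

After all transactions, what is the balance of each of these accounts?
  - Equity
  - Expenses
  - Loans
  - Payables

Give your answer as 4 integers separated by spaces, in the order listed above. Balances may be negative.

After txn 1 (Dr Equity, Cr Expenses, amount 180): Equity=180 Expenses=-180
After txn 2 (Dr Expenses, Cr Loans, amount 248): Equity=180 Expenses=68 Loans=-248
After txn 3 (Dr Payables, Cr Loans, amount 324): Equity=180 Expenses=68 Loans=-572 Payables=324
After txn 4 (Dr Expenses, Cr Loans, amount 454): Equity=180 Expenses=522 Loans=-1026 Payables=324
After txn 5 (Dr Loans, Cr Expenses, amount 337): Equity=180 Expenses=185 Loans=-689 Payables=324
After txn 6 (Dr Loans, Cr Expenses, amount 177): Equity=180 Expenses=8 Loans=-512 Payables=324
After txn 7 (Dr Equity, Cr Expenses, amount 133): Equity=313 Expenses=-125 Loans=-512 Payables=324

Answer: 313 -125 -512 324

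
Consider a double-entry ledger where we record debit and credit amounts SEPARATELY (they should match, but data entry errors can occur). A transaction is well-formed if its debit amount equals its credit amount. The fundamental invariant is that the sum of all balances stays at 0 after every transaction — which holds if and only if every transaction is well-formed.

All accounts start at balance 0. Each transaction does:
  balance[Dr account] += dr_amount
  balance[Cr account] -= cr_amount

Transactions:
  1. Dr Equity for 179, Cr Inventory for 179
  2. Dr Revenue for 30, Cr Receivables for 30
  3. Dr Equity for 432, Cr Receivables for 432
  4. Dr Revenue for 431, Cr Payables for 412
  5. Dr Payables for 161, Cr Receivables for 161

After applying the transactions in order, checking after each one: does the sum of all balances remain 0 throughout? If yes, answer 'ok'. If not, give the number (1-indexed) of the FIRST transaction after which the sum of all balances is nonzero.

Answer: 4

Derivation:
After txn 1: dr=179 cr=179 sum_balances=0
After txn 2: dr=30 cr=30 sum_balances=0
After txn 3: dr=432 cr=432 sum_balances=0
After txn 4: dr=431 cr=412 sum_balances=19
After txn 5: dr=161 cr=161 sum_balances=19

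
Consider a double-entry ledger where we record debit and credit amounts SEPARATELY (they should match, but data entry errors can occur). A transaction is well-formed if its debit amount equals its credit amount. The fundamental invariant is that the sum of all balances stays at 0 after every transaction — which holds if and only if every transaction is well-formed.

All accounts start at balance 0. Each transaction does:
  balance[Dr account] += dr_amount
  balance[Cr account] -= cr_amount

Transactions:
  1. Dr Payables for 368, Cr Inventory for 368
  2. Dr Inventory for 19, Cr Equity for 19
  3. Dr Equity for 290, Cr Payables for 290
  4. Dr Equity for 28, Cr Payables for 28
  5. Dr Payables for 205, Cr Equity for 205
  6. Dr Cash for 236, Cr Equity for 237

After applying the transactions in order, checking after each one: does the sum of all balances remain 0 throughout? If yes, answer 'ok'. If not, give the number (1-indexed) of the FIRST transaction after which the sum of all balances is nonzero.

Answer: 6

Derivation:
After txn 1: dr=368 cr=368 sum_balances=0
After txn 2: dr=19 cr=19 sum_balances=0
After txn 3: dr=290 cr=290 sum_balances=0
After txn 4: dr=28 cr=28 sum_balances=0
After txn 5: dr=205 cr=205 sum_balances=0
After txn 6: dr=236 cr=237 sum_balances=-1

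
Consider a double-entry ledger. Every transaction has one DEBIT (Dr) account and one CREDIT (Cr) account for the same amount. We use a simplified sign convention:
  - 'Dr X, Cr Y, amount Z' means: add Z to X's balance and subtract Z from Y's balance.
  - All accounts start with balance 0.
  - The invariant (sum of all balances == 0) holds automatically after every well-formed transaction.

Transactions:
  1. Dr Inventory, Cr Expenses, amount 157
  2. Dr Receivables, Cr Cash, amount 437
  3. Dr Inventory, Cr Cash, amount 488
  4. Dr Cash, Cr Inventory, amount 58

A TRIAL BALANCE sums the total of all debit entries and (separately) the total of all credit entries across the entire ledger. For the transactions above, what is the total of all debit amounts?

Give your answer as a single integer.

Txn 1: debit+=157
Txn 2: debit+=437
Txn 3: debit+=488
Txn 4: debit+=58
Total debits = 1140

Answer: 1140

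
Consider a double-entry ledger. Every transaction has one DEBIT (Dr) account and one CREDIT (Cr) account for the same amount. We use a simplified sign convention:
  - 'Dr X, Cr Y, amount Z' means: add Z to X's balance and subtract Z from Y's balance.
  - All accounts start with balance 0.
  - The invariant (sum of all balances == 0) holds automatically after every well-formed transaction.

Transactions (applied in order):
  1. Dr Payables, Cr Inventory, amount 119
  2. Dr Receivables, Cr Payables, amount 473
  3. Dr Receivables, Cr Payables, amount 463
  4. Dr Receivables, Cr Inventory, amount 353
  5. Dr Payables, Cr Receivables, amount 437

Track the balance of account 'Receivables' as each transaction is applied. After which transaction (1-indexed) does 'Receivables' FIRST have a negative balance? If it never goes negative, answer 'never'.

After txn 1: Receivables=0
After txn 2: Receivables=473
After txn 3: Receivables=936
After txn 4: Receivables=1289
After txn 5: Receivables=852

Answer: never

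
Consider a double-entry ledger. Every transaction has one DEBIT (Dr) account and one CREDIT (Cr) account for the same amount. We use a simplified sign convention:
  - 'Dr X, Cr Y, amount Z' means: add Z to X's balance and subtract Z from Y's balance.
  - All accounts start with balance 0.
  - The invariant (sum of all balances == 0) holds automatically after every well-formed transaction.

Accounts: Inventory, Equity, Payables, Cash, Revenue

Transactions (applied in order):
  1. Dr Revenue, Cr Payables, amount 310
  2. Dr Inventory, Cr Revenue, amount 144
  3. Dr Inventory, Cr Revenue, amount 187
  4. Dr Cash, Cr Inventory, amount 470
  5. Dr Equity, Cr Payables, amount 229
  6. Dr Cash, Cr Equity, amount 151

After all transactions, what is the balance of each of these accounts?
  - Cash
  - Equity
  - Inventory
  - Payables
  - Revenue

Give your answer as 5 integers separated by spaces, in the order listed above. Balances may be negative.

After txn 1 (Dr Revenue, Cr Payables, amount 310): Payables=-310 Revenue=310
After txn 2 (Dr Inventory, Cr Revenue, amount 144): Inventory=144 Payables=-310 Revenue=166
After txn 3 (Dr Inventory, Cr Revenue, amount 187): Inventory=331 Payables=-310 Revenue=-21
After txn 4 (Dr Cash, Cr Inventory, amount 470): Cash=470 Inventory=-139 Payables=-310 Revenue=-21
After txn 5 (Dr Equity, Cr Payables, amount 229): Cash=470 Equity=229 Inventory=-139 Payables=-539 Revenue=-21
After txn 6 (Dr Cash, Cr Equity, amount 151): Cash=621 Equity=78 Inventory=-139 Payables=-539 Revenue=-21

Answer: 621 78 -139 -539 -21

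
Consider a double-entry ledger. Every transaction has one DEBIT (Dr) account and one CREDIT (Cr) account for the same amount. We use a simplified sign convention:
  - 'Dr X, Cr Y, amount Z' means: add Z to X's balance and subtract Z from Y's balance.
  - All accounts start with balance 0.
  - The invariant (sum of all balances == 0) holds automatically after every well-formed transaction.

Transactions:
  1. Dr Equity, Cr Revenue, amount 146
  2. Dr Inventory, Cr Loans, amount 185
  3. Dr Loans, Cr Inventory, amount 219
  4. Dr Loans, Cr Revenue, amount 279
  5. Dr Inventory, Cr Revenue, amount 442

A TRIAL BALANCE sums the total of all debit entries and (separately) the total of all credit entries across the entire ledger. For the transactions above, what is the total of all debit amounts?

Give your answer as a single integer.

Answer: 1271

Derivation:
Txn 1: debit+=146
Txn 2: debit+=185
Txn 3: debit+=219
Txn 4: debit+=279
Txn 5: debit+=442
Total debits = 1271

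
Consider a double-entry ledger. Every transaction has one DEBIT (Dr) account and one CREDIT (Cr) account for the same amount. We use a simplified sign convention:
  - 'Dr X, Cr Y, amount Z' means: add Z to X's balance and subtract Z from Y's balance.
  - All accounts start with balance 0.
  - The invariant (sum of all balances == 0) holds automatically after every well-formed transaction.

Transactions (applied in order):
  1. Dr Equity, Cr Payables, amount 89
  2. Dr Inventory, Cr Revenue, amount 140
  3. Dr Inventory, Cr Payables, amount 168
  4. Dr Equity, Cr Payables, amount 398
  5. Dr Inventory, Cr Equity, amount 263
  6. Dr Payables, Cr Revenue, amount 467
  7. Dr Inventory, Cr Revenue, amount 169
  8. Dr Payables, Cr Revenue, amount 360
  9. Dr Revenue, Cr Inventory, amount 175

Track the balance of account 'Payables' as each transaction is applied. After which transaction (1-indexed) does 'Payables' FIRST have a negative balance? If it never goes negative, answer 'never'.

Answer: 1

Derivation:
After txn 1: Payables=-89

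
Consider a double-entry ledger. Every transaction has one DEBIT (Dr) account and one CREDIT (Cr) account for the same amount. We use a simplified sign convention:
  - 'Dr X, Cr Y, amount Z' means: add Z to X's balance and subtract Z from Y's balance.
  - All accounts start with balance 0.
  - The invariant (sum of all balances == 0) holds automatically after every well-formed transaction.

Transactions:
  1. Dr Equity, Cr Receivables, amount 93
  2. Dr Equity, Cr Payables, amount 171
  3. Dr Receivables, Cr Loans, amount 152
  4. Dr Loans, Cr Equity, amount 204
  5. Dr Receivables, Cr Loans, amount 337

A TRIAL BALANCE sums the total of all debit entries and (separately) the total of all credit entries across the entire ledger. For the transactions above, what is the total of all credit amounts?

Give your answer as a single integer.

Answer: 957

Derivation:
Txn 1: credit+=93
Txn 2: credit+=171
Txn 3: credit+=152
Txn 4: credit+=204
Txn 5: credit+=337
Total credits = 957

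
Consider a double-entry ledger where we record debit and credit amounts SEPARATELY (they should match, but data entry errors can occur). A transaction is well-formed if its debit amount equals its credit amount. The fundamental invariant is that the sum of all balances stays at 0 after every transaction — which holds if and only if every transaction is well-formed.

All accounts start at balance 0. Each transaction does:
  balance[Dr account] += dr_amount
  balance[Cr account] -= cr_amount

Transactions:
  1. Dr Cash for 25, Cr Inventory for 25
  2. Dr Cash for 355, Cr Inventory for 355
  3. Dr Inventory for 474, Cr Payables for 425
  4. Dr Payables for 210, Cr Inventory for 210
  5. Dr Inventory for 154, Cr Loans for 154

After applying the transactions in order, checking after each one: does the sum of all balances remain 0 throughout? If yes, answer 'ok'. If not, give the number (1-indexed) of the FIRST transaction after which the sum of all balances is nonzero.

Answer: 3

Derivation:
After txn 1: dr=25 cr=25 sum_balances=0
After txn 2: dr=355 cr=355 sum_balances=0
After txn 3: dr=474 cr=425 sum_balances=49
After txn 4: dr=210 cr=210 sum_balances=49
After txn 5: dr=154 cr=154 sum_balances=49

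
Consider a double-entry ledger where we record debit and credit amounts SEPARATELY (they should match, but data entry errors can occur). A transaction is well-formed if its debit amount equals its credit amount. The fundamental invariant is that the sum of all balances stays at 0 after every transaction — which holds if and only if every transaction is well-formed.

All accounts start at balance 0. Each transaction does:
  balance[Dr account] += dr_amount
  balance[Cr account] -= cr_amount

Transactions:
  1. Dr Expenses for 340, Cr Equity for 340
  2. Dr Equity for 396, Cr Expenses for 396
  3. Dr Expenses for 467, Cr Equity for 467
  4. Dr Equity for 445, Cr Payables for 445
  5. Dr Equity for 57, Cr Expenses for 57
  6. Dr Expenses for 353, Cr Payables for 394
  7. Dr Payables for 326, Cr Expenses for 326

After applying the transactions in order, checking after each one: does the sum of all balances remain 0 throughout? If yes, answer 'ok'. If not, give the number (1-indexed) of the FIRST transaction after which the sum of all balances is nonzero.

After txn 1: dr=340 cr=340 sum_balances=0
After txn 2: dr=396 cr=396 sum_balances=0
After txn 3: dr=467 cr=467 sum_balances=0
After txn 4: dr=445 cr=445 sum_balances=0
After txn 5: dr=57 cr=57 sum_balances=0
After txn 6: dr=353 cr=394 sum_balances=-41
After txn 7: dr=326 cr=326 sum_balances=-41

Answer: 6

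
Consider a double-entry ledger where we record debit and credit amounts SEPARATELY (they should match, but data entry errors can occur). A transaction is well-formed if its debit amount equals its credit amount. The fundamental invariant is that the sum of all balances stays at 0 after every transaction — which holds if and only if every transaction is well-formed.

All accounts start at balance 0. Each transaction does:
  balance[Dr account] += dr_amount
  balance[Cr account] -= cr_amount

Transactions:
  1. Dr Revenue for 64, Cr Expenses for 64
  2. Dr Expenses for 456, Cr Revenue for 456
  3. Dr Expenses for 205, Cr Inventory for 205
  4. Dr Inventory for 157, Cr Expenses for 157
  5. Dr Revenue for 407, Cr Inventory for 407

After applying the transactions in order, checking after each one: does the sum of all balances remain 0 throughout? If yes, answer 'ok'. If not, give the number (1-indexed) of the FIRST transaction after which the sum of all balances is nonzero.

After txn 1: dr=64 cr=64 sum_balances=0
After txn 2: dr=456 cr=456 sum_balances=0
After txn 3: dr=205 cr=205 sum_balances=0
After txn 4: dr=157 cr=157 sum_balances=0
After txn 5: dr=407 cr=407 sum_balances=0

Answer: ok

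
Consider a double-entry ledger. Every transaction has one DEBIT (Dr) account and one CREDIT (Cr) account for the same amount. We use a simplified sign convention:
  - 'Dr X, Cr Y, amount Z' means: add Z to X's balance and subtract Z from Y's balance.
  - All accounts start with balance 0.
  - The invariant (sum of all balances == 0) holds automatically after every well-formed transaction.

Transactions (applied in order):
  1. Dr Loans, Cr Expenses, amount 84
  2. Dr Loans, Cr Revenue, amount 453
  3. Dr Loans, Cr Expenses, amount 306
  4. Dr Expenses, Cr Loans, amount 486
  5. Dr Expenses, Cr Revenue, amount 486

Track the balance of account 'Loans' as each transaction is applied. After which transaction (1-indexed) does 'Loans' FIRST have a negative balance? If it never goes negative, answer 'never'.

After txn 1: Loans=84
After txn 2: Loans=537
After txn 3: Loans=843
After txn 4: Loans=357
After txn 5: Loans=357

Answer: never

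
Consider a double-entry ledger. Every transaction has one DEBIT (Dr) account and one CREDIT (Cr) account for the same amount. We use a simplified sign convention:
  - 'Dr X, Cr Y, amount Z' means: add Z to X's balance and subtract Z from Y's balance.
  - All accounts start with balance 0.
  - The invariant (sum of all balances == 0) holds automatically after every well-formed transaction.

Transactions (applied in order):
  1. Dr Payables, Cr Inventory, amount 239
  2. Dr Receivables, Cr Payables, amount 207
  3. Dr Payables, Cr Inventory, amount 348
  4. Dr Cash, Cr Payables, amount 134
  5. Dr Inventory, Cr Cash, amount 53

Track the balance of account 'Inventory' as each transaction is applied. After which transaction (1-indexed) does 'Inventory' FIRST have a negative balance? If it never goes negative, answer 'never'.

After txn 1: Inventory=-239

Answer: 1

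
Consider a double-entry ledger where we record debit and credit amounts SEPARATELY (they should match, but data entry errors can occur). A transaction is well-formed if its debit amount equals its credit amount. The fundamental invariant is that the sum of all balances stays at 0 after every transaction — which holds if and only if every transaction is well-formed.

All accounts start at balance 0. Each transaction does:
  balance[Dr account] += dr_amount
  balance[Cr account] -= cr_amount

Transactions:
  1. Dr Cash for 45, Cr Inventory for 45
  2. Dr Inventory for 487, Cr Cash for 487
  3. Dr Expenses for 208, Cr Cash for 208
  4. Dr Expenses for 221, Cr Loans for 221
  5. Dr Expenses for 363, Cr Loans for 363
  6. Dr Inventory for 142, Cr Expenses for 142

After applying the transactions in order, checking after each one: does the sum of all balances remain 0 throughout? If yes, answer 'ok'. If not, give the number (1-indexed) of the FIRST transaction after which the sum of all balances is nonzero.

Answer: ok

Derivation:
After txn 1: dr=45 cr=45 sum_balances=0
After txn 2: dr=487 cr=487 sum_balances=0
After txn 3: dr=208 cr=208 sum_balances=0
After txn 4: dr=221 cr=221 sum_balances=0
After txn 5: dr=363 cr=363 sum_balances=0
After txn 6: dr=142 cr=142 sum_balances=0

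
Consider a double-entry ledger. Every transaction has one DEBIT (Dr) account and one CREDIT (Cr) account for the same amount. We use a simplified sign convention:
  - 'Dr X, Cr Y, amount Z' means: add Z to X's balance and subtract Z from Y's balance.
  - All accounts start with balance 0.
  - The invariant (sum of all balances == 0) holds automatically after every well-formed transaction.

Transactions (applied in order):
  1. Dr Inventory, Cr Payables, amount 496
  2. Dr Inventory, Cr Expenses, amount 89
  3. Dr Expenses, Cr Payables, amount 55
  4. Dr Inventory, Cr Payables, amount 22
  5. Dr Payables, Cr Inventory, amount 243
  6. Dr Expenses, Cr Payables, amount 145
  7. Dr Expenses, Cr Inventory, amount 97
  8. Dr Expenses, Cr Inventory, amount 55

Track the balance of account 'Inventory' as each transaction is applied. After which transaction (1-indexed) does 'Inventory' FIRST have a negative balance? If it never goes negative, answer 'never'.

Answer: never

Derivation:
After txn 1: Inventory=496
After txn 2: Inventory=585
After txn 3: Inventory=585
After txn 4: Inventory=607
After txn 5: Inventory=364
After txn 6: Inventory=364
After txn 7: Inventory=267
After txn 8: Inventory=212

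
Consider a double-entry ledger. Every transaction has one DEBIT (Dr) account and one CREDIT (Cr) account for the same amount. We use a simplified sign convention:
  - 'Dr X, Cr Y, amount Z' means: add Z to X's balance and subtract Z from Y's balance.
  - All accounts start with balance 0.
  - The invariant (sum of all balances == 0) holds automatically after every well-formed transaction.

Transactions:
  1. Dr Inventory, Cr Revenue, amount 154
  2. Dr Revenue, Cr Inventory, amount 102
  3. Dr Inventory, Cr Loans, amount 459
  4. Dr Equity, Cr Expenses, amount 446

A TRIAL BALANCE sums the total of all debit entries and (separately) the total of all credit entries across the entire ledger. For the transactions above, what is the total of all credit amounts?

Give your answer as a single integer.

Answer: 1161

Derivation:
Txn 1: credit+=154
Txn 2: credit+=102
Txn 3: credit+=459
Txn 4: credit+=446
Total credits = 1161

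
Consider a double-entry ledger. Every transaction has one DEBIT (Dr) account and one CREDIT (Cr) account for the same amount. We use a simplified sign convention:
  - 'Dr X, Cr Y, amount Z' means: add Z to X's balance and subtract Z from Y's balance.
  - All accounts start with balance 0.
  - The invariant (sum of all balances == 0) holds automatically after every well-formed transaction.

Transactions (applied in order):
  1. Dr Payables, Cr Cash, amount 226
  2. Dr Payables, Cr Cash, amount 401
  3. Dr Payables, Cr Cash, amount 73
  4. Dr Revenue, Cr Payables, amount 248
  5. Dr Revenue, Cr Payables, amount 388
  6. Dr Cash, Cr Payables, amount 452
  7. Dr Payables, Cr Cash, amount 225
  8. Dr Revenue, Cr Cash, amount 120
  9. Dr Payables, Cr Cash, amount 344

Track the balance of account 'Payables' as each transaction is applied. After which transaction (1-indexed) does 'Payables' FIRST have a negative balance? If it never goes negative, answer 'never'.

Answer: 6

Derivation:
After txn 1: Payables=226
After txn 2: Payables=627
After txn 3: Payables=700
After txn 4: Payables=452
After txn 5: Payables=64
After txn 6: Payables=-388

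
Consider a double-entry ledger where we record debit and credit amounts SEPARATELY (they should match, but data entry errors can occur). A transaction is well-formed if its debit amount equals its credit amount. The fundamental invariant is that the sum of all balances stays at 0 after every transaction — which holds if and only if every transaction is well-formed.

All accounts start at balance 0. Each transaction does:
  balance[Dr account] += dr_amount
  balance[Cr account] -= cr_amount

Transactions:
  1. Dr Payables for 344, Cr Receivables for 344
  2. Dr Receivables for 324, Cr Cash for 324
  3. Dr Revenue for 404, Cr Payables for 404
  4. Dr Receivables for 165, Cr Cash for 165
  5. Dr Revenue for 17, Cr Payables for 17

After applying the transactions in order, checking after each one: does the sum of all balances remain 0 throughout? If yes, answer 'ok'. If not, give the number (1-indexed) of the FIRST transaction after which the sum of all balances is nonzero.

After txn 1: dr=344 cr=344 sum_balances=0
After txn 2: dr=324 cr=324 sum_balances=0
After txn 3: dr=404 cr=404 sum_balances=0
After txn 4: dr=165 cr=165 sum_balances=0
After txn 5: dr=17 cr=17 sum_balances=0

Answer: ok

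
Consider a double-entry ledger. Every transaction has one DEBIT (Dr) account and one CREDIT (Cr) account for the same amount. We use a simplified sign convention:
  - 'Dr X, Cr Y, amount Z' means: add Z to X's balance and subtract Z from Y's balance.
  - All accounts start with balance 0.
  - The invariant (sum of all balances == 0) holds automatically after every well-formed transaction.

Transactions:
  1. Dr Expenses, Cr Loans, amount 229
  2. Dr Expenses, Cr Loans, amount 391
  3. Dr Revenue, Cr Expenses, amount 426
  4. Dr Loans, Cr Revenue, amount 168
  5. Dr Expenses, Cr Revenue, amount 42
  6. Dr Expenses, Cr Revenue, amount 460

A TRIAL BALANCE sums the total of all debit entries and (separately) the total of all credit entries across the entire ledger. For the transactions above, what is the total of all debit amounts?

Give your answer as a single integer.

Txn 1: debit+=229
Txn 2: debit+=391
Txn 3: debit+=426
Txn 4: debit+=168
Txn 5: debit+=42
Txn 6: debit+=460
Total debits = 1716

Answer: 1716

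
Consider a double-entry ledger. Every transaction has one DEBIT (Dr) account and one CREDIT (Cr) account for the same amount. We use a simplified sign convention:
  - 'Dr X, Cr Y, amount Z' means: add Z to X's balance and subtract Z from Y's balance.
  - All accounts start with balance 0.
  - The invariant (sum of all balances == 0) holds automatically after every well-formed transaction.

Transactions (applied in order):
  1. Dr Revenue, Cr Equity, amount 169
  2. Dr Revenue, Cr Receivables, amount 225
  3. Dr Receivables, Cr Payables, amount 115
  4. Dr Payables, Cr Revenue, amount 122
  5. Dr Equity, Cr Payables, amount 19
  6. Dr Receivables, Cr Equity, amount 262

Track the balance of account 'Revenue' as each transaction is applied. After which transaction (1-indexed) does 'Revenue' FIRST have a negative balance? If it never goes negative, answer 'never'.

After txn 1: Revenue=169
After txn 2: Revenue=394
After txn 3: Revenue=394
After txn 4: Revenue=272
After txn 5: Revenue=272
After txn 6: Revenue=272

Answer: never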